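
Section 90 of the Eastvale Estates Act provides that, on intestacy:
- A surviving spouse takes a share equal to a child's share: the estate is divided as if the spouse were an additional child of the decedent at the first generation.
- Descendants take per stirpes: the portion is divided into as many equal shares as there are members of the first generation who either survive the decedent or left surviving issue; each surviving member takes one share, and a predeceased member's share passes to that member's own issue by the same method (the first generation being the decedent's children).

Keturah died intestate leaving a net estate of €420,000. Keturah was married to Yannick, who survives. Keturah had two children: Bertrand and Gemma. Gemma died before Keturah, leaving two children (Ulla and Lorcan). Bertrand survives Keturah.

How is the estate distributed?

Yannick: €140,000; Bertrand: €140,000; Ulla: €70,000; Lorcan: €70,000

The spouse counts as an additional share at the children's level, so there are 3 primary shares of €140,000. Yannick takes one such share (€140,000).
The children's combined portion (€280,000) is divided into 2 shares of €140,000: Bertrand takes €140,000; Gemma's €140,000 share passes to Gemma's issue.
Gemma's share (€140,000) is divided into 2 shares of €70,000: Ulla and Lorcan each take €70,000.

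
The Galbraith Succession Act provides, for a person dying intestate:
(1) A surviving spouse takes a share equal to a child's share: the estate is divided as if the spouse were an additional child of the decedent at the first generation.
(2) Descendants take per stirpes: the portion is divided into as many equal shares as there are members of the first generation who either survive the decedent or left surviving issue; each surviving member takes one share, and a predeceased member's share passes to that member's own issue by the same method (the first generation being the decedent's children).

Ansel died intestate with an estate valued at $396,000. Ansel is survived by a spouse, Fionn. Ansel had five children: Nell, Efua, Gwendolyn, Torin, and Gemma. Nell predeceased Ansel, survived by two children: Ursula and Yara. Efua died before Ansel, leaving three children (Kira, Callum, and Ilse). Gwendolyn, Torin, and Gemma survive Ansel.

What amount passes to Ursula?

Ursula receives $33,000.

The spouse counts as an additional share at the children's level, so there are 6 primary shares of $66,000. Fionn takes one such share ($66,000).
The children's combined portion ($330,000) is divided into 5 shares of $66,000: Gwendolyn, Torin, and Gemma each take $66,000; Nell's $66,000 share passes to Nell's issue; Efua's $66,000 share passes to Efua's issue.
Nell's share ($66,000) is divided into 2 shares of $33,000: Ursula and Yara each take $33,000.
Efua's share ($66,000) is divided into 3 shares of $22,000: Kira, Callum, and Ilse each take $22,000.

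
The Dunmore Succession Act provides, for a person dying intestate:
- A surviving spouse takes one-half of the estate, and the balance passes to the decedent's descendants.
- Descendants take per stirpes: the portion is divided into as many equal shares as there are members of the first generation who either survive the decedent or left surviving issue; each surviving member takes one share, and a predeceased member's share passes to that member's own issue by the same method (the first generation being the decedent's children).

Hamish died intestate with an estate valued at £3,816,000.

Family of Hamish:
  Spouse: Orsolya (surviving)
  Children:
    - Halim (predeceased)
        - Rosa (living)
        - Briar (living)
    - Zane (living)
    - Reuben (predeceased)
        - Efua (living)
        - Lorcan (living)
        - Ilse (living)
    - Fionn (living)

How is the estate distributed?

Orsolya takes one-half of £3,816,000 = £1,908,000. The remaining £1,908,000 passes to the descendants.
The descendants' portion (£1,908,000) is divided into 4 shares of £477,000: Zane and Fionn each take £477,000; Halim's £477,000 share passes to Halim's issue; Reuben's £477,000 share passes to Reuben's issue.
Halim's share (£477,000) is divided into 2 shares of £238,500: Rosa and Briar each take £238,500.
Reuben's share (£477,000) is divided into 3 shares of £159,000: Efua, Lorcan, and Ilse each take £159,000.

Orsolya: £1,908,000; Rosa: £238,500; Briar: £238,500; Zane: £477,000; Efua: £159,000; Lorcan: £159,000; Ilse: £159,000; Fionn: £477,000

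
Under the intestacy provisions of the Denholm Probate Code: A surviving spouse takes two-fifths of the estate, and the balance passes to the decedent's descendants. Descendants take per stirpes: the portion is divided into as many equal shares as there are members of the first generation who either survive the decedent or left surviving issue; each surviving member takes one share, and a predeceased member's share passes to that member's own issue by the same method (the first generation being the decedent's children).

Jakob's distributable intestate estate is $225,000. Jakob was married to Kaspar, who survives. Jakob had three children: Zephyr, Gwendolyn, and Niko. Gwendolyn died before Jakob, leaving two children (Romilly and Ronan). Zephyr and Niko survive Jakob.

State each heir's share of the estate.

Kaspar: $90,000; Zephyr: $45,000; Romilly: $22,500; Ronan: $22,500; Niko: $45,000

Kaspar takes two-fifths of $225,000 = $90,000. The remaining $135,000 passes to the descendants.
The descendants' portion ($135,000) is divided into 3 shares of $45,000: Zephyr and Niko each take $45,000; Gwendolyn's $45,000 share passes to Gwendolyn's issue.
Gwendolyn's share ($45,000) is divided into 2 shares of $22,500: Romilly and Ronan each take $22,500.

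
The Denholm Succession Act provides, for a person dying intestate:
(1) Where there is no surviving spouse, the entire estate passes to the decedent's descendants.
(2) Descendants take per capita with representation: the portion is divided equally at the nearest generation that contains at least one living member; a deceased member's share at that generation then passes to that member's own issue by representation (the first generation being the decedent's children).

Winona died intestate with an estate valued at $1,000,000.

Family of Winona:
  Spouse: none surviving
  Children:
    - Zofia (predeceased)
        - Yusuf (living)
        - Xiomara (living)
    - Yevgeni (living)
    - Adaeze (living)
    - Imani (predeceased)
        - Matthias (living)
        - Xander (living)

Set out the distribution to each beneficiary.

The entire $1,000,000 passes to the descendants.
That amount ($1,000,000) is divided into 4 shares of $250,000: Yevgeni and Adaeze each take $250,000; Zofia's $250,000 share passes to Zofia's issue; Imani's $250,000 share passes to Imani's issue.
Zofia's share ($250,000) is divided into 2 shares of $125,000: Yusuf and Xiomara each take $125,000.
Imani's share ($250,000) is divided into 2 shares of $125,000: Matthias and Xander each take $125,000.

Yusuf: $125,000; Xiomara: $125,000; Yevgeni: $250,000; Adaeze: $250,000; Matthias: $125,000; Xander: $125,000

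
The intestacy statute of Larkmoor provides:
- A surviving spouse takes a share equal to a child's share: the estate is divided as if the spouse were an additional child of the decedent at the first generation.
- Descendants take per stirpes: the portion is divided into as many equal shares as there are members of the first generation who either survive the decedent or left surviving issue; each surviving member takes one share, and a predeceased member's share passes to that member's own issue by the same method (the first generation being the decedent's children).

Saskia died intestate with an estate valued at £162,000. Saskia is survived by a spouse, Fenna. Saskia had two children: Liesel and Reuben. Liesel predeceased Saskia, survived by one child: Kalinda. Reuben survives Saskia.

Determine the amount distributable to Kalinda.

The spouse counts as an additional share at the children's level, so there are 3 primary shares of £54,000. Fenna takes one such share (£54,000).
The children's combined portion (£108,000) is divided into 2 shares of £54,000: Reuben takes £54,000; Liesel's £54,000 share passes to Liesel's issue.
Liesel's share (£54,000) passes entirely to Kalinda.

Kalinda receives £54,000.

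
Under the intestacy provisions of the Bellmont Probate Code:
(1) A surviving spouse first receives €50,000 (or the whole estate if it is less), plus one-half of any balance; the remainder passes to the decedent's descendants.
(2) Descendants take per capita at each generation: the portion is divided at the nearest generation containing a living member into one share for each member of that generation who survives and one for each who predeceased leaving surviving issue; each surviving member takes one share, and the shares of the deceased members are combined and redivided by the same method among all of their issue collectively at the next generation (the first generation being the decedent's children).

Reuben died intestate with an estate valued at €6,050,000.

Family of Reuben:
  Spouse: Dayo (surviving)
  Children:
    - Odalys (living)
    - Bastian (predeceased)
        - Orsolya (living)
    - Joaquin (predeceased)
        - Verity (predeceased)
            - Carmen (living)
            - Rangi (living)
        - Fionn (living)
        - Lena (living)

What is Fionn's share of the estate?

Fionn receives €500,000.

Dayo first takes €50,000, leaving a balance of €6,000,000. Dayo then takes one-half of the balance (€3,000,000), for a total of €3,050,000. The remaining €3,000,000 passes to the descendants.
The descendants' portion (€3,000,000) is divided at the children's generation into 3 shares of €1,000,000. Odalys takes €1,000,000. The 2 shares of the deceased (Bastian and Joaquin) are combined into a pool of €2,000,000.
That pool (€2,000,000) is divided at the grandchildren's generation into 4 shares of €500,000. Orsolya, Fionn, and Lena each take €500,000. The remaining share for the deceased Verity (€500,000) is carried to the next generation.
That pool (€500,000) is divided at the great-grandchildren's generation equally among Carmen and Rangi: €250,000 each.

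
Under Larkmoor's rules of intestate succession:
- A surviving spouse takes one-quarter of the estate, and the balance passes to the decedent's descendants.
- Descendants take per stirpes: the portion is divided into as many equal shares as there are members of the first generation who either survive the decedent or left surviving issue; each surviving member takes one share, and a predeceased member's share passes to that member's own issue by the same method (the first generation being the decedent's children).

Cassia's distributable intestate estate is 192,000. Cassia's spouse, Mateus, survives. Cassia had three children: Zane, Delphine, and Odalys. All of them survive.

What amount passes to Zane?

Mateus takes one-quarter of 192,000 = 48,000. The remaining 144,000 passes to the descendants.
The descendants' portion (144,000) is divided into 3 shares of 48,000: Zane, Delphine, and Odalys each take 48,000.

Zane receives 48,000.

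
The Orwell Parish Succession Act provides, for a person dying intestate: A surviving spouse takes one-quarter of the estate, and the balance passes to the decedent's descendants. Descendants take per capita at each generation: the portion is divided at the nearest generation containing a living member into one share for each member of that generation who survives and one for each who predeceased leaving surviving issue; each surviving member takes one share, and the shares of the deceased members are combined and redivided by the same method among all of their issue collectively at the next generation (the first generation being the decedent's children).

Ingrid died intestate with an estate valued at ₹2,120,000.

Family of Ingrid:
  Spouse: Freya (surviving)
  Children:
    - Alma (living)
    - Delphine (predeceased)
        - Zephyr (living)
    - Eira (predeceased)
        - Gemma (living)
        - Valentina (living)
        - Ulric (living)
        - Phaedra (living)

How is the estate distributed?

Freya: ₹530,000; Alma: ₹530,000; Zephyr: ₹212,000; Gemma: ₹212,000; Valentina: ₹212,000; Ulric: ₹212,000; Phaedra: ₹212,000

Freya takes one-quarter of ₹2,120,000 = ₹530,000. The remaining ₹1,590,000 passes to the descendants.
The descendants' portion (₹1,590,000) is divided at the children's generation into 3 shares of ₹530,000. Alma takes ₹530,000. The 2 shares of the deceased (Delphine and Eira) are combined into a pool of ₹1,060,000.
That pool (₹1,060,000) is divided at the grandchildren's generation equally among Zephyr, Gemma, Valentina, Ulric, and Phaedra: ₹212,000 each.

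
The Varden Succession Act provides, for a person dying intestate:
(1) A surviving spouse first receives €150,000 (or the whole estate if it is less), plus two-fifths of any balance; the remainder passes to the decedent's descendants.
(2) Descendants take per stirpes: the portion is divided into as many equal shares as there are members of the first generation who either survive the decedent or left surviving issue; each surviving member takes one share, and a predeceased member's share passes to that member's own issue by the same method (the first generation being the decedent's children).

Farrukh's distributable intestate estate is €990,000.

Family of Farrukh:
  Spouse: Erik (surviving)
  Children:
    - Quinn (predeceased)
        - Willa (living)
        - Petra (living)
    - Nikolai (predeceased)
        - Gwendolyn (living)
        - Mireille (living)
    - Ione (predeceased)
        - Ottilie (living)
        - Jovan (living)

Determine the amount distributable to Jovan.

Erik first takes €150,000, leaving a balance of €840,000. Erik then takes two-fifths of the balance (€336,000), for a total of €486,000. The remaining €504,000 passes to the descendants.
The descendants' portion (€504,000) is divided into 3 shares of €168,000: Quinn's €168,000 share passes to Quinn's issue; Nikolai's €168,000 share passes to Nikolai's issue; Ione's €168,000 share passes to Ione's issue.
Quinn's share (€168,000) is divided into 2 shares of €84,000: Willa and Petra each take €84,000.
Nikolai's share (€168,000) is divided into 2 shares of €84,000: Gwendolyn and Mireille each take €84,000.
Ione's share (€168,000) is divided into 2 shares of €84,000: Ottilie and Jovan each take €84,000.

Jovan receives €84,000.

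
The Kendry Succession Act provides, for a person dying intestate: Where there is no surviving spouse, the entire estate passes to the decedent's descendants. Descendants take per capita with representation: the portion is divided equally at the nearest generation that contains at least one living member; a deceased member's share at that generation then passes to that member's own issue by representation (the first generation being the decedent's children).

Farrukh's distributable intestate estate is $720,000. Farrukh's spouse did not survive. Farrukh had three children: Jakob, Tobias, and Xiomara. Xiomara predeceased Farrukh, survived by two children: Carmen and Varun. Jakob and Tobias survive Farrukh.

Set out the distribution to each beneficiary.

Jakob: $240,000; Tobias: $240,000; Carmen: $120,000; Varun: $120,000

The entire $720,000 passes to the descendants.
That amount ($720,000) is divided into 3 shares of $240,000: Jakob and Tobias each take $240,000; Xiomara's $240,000 share passes to Xiomara's issue.
Xiomara's share ($240,000) is divided into 2 shares of $120,000: Carmen and Varun each take $120,000.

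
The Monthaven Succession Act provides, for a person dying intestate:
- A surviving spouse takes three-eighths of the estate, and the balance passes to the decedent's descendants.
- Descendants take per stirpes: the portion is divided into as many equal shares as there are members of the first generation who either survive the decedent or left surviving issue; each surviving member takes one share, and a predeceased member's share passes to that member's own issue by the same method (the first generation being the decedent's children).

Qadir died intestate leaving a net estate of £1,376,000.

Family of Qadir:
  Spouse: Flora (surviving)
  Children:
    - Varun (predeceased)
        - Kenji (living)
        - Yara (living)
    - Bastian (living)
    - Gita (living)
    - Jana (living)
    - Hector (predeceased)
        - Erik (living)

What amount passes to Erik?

Erik receives £172,000.

Flora takes three-eighths of £1,376,000 = £516,000. The remaining £860,000 passes to the descendants.
The descendants' portion (£860,000) is divided into 5 shares of £172,000: Bastian, Gita, and Jana each take £172,000; Varun's £172,000 share passes to Varun's issue; Hector's £172,000 share passes to Hector's issue.
Varun's share (£172,000) is divided into 2 shares of £86,000: Kenji and Yara each take £86,000.
Hector's share (£172,000) passes entirely to Erik.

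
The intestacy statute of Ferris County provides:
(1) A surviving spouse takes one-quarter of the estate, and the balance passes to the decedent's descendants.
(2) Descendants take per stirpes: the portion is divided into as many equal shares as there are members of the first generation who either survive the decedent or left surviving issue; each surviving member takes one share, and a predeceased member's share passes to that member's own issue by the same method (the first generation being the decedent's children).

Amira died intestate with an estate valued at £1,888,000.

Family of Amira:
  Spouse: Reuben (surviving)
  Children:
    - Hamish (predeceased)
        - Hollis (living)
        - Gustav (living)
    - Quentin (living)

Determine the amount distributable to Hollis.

Reuben takes one-quarter of £1,888,000 = £472,000. The remaining £1,416,000 passes to the descendants.
The descendants' portion (£1,416,000) is divided into 2 shares of £708,000: Quentin takes £708,000; Hamish's £708,000 share passes to Hamish's issue.
Hamish's share (£708,000) is divided into 2 shares of £354,000: Hollis and Gustav each take £354,000.

Hollis receives £354,000.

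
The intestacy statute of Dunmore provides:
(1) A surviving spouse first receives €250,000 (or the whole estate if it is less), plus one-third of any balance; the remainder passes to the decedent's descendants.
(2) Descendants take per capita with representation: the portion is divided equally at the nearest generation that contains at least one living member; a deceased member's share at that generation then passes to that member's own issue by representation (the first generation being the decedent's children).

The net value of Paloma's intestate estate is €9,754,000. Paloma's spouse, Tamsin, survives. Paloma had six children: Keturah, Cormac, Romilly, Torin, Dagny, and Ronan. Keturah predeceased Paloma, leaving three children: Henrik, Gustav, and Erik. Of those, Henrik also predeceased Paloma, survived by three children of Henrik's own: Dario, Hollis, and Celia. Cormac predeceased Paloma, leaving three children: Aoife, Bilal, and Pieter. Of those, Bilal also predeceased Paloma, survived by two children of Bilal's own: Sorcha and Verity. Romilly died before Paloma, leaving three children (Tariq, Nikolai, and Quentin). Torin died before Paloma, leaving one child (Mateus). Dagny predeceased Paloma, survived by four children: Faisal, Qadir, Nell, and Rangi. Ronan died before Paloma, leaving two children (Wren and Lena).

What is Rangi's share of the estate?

Tamsin first takes €250,000, leaving a balance of €9,504,000. Tamsin then takes one-third of the balance (€3,168,000), for a total of €3,418,000. The remaining €6,336,000 passes to the descendants.
No child survives, so the initial division is made at the grandchildren's generation.
The descendants' portion (€6,336,000) is divided into 16 shares of €396,000: Gustav, Erik, Aoife, Pieter, Tariq, Nikolai, Quentin, Mateus, Faisal, Qadir, Nell, Rangi, Wren, and Lena each take €396,000; Henrik's €396,000 share passes to Henrik's issue; Bilal's €396,000 share passes to Bilal's issue.
Henrik's share (€396,000) is divided into 3 shares of €132,000: Dario, Hollis, and Celia each take €132,000.
Bilal's share (€396,000) is divided into 2 shares of €198,000: Sorcha and Verity each take €198,000.

Rangi receives €396,000.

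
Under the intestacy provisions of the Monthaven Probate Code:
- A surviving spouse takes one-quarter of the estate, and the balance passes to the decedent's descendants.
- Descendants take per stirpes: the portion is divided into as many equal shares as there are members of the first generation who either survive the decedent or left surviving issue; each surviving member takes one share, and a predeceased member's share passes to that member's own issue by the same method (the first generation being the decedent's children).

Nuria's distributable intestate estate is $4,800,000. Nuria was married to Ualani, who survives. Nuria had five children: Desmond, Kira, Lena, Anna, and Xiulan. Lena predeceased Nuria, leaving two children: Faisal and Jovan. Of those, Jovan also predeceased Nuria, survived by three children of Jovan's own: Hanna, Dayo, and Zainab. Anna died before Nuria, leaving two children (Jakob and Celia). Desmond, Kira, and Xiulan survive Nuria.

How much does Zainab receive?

Ualani takes one-quarter of $4,800,000 = $1,200,000. The remaining $3,600,000 passes to the descendants.
The descendants' portion ($3,600,000) is divided into 5 shares of $720,000: Desmond, Kira, and Xiulan each take $720,000; Lena's $720,000 share passes to Lena's issue; Anna's $720,000 share passes to Anna's issue.
Lena's share ($720,000) is divided into 2 shares of $360,000: Faisal takes $360,000; Jovan's $360,000 share passes to Jovan's issue.
Jovan's share ($360,000) is divided into 3 shares of $120,000: Hanna, Dayo, and Zainab each take $120,000.
Anna's share ($720,000) is divided into 2 shares of $360,000: Jakob and Celia each take $360,000.

Zainab receives $120,000.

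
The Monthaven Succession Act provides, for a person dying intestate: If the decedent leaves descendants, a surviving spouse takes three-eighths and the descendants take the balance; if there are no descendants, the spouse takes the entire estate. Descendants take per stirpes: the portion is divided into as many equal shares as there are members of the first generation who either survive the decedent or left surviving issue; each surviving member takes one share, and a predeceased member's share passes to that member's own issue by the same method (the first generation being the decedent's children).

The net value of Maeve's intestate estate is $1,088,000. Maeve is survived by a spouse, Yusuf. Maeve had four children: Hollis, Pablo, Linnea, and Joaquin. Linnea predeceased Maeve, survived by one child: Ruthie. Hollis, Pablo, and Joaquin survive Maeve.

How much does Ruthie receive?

Yusuf takes three-eighths of $1,088,000 = $408,000. The remaining $680,000 passes to the descendants.
The descendants' portion ($680,000) is divided into 4 shares of $170,000: Hollis, Pablo, and Joaquin each take $170,000; Linnea's $170,000 share passes to Linnea's issue.
Linnea's share ($170,000) passes entirely to Ruthie.

Ruthie receives $170,000.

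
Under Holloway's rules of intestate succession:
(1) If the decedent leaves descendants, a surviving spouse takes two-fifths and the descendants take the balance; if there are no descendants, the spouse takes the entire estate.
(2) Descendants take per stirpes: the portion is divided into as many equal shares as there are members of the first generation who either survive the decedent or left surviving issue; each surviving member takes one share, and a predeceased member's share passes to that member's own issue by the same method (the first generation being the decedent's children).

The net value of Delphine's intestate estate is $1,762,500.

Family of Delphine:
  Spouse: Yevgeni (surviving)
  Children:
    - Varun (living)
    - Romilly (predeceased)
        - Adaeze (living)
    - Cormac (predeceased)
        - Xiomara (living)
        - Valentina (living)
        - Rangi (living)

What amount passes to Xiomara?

Yevgeni takes two-fifths of $1,762,500 = $705,000. The remaining $1,057,500 passes to the descendants.
The descendants' portion ($1,057,500) is divided into 3 shares of $352,500: Varun takes $352,500; Romilly's $352,500 share passes to Romilly's issue; Cormac's $352,500 share passes to Cormac's issue.
Romilly's share ($352,500) passes entirely to Adaeze.
Cormac's share ($352,500) is divided into 3 shares of $117,500: Xiomara, Valentina, and Rangi each take $117,500.

Xiomara receives $117,500.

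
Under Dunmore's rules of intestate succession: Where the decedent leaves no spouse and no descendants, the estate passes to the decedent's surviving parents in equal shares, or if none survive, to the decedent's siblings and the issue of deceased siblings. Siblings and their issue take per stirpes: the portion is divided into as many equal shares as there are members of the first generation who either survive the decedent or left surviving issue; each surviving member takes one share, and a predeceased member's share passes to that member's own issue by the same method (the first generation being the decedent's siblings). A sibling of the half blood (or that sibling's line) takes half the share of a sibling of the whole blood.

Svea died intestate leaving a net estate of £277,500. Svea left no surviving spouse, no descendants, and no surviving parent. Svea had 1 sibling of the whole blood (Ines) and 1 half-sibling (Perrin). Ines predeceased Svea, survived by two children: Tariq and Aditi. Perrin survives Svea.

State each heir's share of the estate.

Tariq: £92,500; Aditi: £92,500; Perrin: £92,500

The entire £277,500 passes to the siblings and their issue.
Counting each half-blood sibling's line as half a unit, there are 3/2 units in £277,500, so one unit is £185,000. Whole-blood lines (Ines) take £185,000 each; half-blood lines (Perrin) take £92,500 each.
Ines's share (£185,000) is divided into 2 shares of £92,500: Tariq and Aditi each take £92,500.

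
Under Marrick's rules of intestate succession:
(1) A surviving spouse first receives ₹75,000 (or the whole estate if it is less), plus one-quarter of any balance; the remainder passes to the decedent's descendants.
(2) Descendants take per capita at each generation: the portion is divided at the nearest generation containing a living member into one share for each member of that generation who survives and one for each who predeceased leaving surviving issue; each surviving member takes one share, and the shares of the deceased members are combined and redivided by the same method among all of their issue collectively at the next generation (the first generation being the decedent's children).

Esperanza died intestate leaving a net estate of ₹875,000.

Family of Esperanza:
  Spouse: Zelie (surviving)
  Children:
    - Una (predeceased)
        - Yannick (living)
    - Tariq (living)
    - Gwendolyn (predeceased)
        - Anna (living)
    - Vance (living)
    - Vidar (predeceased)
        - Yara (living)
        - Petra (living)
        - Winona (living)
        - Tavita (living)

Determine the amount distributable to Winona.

Zelie first takes ₹75,000, leaving a balance of ₹800,000. Zelie then takes one-quarter of the balance (₹200,000), for a total of ₹275,000. The remaining ₹600,000 passes to the descendants.
The descendants' portion (₹600,000) is divided at the children's generation into 5 shares of ₹120,000. Tariq and Vance each take ₹120,000. The 3 shares of the deceased (Una, Gwendolyn, and Vidar) are combined into a pool of ₹360,000.
That pool (₹360,000) is divided at the grandchildren's generation equally among Yannick, Anna, Yara, Petra, Winona, and Tavita: ₹60,000 each.

Winona receives ₹60,000.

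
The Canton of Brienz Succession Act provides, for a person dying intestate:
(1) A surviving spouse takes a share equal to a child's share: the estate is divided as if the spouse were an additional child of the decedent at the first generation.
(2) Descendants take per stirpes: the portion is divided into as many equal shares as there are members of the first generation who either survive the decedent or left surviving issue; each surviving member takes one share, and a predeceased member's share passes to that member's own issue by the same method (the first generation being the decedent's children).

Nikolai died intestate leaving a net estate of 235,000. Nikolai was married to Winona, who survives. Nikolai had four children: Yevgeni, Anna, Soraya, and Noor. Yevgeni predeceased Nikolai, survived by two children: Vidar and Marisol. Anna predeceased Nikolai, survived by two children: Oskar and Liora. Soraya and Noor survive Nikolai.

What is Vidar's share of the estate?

Vidar receives 23,500.

The spouse counts as an additional share at the children's level, so there are 5 primary shares of 47,000. Winona takes one such share (47,000).
The children's combined portion (188,000) is divided into 4 shares of 47,000: Soraya and Noor each take 47,000; Yevgeni's 47,000 share passes to Yevgeni's issue; Anna's 47,000 share passes to Anna's issue.
Yevgeni's share (47,000) is divided into 2 shares of 23,500: Vidar and Marisol each take 23,500.
Anna's share (47,000) is divided into 2 shares of 23,500: Oskar and Liora each take 23,500.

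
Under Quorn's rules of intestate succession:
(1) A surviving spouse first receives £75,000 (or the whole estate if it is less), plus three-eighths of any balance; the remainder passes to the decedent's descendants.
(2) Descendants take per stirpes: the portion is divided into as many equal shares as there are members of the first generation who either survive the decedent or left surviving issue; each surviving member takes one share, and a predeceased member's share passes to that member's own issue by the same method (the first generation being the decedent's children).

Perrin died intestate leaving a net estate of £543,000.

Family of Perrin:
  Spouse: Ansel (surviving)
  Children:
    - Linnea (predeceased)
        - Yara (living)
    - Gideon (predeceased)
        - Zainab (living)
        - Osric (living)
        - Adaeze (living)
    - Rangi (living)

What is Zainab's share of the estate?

Zainab receives £32,500.

Ansel first takes £75,000, leaving a balance of £468,000. Ansel then takes three-eighths of the balance (£175,500), for a total of £250,500. The remaining £292,500 passes to the descendants.
The descendants' portion (£292,500) is divided into 3 shares of £97,500: Rangi takes £97,500; Linnea's £97,500 share passes to Linnea's issue; Gideon's £97,500 share passes to Gideon's issue.
Linnea's share (£97,500) passes entirely to Yara.
Gideon's share (£97,500) is divided into 3 shares of £32,500: Zainab, Osric, and Adaeze each take £32,500.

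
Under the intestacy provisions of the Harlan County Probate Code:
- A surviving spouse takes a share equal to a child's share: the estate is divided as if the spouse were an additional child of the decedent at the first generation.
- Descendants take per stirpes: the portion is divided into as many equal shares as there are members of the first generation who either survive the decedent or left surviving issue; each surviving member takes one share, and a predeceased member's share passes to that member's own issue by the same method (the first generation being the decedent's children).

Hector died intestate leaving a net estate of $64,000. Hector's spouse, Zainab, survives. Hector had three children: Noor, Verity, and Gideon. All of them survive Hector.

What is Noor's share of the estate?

The spouse counts as an additional share at the children's level, so there are 4 primary shares of $16,000. Zainab takes one such share ($16,000).
The children's combined portion ($48,000) is divided into 3 shares of $16,000: Noor, Verity, and Gideon each take $16,000.

Noor receives $16,000.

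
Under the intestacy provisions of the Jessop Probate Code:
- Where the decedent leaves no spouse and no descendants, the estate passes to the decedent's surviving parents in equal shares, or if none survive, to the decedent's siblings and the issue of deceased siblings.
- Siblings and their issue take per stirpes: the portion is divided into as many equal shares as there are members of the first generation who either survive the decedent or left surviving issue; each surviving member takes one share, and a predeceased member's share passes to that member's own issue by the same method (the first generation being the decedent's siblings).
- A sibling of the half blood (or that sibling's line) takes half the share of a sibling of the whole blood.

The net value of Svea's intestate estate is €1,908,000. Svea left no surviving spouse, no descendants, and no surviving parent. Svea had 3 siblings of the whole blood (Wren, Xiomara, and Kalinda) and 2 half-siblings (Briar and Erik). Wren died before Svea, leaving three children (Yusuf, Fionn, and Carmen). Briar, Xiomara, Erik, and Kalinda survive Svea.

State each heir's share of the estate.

The entire €1,908,000 passes to the siblings and their issue.
Counting each half-blood sibling's line as half a unit, there are 4 units in €1,908,000, so one unit is €477,000. Whole-blood lines (Wren, Xiomara, and Kalinda) take €477,000 each; half-blood lines (Briar and Erik) take €238,500 each.
Wren's share (€477,000) is divided into 3 shares of €159,000: Yusuf, Fionn, and Carmen each take €159,000.

Briar: €238,500; Yusuf: €159,000; Fionn: €159,000; Carmen: €159,000; Xiomara: €477,000; Erik: €238,500; Kalinda: €477,000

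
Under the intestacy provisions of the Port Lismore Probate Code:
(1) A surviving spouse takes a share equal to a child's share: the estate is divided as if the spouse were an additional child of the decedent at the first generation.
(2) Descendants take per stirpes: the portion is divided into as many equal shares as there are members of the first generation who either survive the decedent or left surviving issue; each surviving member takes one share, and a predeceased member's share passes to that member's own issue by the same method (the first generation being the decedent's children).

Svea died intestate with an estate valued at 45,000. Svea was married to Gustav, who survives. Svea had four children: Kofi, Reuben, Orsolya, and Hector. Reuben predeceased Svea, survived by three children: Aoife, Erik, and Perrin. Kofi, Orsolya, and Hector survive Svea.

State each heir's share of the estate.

The spouse counts as an additional share at the children's level, so there are 5 primary shares of 9,000. Gustav takes one such share (9,000).
The children's combined portion (36,000) is divided into 4 shares of 9,000: Kofi, Orsolya, and Hector each take 9,000; Reuben's 9,000 share passes to Reuben's issue.
Reuben's share (9,000) is divided into 3 shares of 3,000: Aoife, Erik, and Perrin each take 3,000.

Gustav: 9,000; Kofi: 9,000; Aoife: 3,000; Erik: 3,000; Perrin: 3,000; Orsolya: 9,000; Hector: 9,000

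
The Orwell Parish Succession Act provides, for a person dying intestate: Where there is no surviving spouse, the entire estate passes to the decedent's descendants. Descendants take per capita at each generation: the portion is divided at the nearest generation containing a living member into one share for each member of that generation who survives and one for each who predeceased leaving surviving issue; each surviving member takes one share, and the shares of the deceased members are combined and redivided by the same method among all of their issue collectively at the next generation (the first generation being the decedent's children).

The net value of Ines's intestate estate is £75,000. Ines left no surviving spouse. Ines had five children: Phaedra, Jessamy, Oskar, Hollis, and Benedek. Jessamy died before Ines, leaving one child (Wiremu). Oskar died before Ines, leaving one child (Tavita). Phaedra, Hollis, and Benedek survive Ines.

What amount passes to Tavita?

The entire £75,000 passes to the descendants.
That amount (£75,000) is divided at the children's generation into 5 shares of £15,000. Phaedra, Hollis, and Benedek each take £15,000. The 2 shares of the deceased (Jessamy and Oskar) are combined into a pool of £30,000.
That pool (£30,000) is divided at the grandchildren's generation equally among Wiremu and Tavita: £15,000 each.

Tavita receives £15,000.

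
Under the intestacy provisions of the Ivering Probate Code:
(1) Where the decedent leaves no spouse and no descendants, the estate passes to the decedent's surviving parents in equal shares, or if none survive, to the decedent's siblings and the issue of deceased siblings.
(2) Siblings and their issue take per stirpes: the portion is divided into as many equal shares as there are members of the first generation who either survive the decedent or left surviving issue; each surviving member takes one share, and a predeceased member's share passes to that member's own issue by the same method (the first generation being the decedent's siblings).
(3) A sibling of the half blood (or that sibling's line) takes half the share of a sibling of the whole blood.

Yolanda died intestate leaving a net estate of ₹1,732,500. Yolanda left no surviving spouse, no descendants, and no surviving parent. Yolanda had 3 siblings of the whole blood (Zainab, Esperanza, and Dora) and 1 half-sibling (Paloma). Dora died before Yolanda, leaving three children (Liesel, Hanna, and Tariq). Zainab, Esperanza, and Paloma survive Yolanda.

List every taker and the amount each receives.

The entire ₹1,732,500 passes to the siblings and their issue.
Counting each half-blood sibling's line as half a unit, there are 7/2 units in ₹1,732,500, so one unit is ₹495,000. Whole-blood lines (Zainab, Esperanza, and Dora) take ₹495,000 each; half-blood lines (Paloma) take ₹247,500 each.
Dora's share (₹495,000) is divided into 3 shares of ₹165,000: Liesel, Hanna, and Tariq each take ₹165,000.

Zainab: ₹495,000; Esperanza: ₹495,000; Paloma: ₹247,500; Liesel: ₹165,000; Hanna: ₹165,000; Tariq: ₹165,000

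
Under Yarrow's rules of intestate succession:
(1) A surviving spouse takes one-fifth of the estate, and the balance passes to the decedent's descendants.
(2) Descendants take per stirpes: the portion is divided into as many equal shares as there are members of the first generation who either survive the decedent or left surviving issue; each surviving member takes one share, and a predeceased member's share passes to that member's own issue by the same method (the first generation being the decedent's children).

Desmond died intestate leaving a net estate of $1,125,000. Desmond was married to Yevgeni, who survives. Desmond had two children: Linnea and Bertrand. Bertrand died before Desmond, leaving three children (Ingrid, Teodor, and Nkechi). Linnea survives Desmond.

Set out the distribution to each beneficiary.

Yevgeni: $225,000; Linnea: $450,000; Ingrid: $150,000; Teodor: $150,000; Nkechi: $150,000

Yevgeni takes one-fifth of $1,125,000 = $225,000. The remaining $900,000 passes to the descendants.
The descendants' portion ($900,000) is divided into 2 shares of $450,000: Linnea takes $450,000; Bertrand's $450,000 share passes to Bertrand's issue.
Bertrand's share ($450,000) is divided into 3 shares of $150,000: Ingrid, Teodor, and Nkechi each take $150,000.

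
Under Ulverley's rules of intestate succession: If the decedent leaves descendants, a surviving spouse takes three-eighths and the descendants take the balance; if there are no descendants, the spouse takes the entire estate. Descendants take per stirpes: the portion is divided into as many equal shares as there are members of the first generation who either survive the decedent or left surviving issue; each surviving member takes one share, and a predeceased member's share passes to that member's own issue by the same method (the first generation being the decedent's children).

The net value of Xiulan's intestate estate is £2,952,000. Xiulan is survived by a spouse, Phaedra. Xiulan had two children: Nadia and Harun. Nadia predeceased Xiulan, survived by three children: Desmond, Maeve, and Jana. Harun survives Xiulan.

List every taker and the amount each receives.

Phaedra: £1,107,000; Desmond: £307,500; Maeve: £307,500; Jana: £307,500; Harun: £922,500

Phaedra takes three-eighths of £2,952,000 = £1,107,000. The remaining £1,845,000 passes to the descendants.
The descendants' portion (£1,845,000) is divided into 2 shares of £922,500: Harun takes £922,500; Nadia's £922,500 share passes to Nadia's issue.
Nadia's share (£922,500) is divided into 3 shares of £307,500: Desmond, Maeve, and Jana each take £307,500.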